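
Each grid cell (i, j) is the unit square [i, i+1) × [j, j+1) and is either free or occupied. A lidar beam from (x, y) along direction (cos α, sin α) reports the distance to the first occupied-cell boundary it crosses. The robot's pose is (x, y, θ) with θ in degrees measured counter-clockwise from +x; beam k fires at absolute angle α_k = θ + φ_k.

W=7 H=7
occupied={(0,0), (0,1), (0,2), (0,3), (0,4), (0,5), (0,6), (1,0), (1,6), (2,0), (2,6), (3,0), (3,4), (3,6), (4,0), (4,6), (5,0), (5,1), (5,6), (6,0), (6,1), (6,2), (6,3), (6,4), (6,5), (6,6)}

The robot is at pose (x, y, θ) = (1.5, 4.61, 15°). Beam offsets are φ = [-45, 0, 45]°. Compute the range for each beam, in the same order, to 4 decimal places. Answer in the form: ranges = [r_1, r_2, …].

beam 1: φ=-45°, α=330°
  direction (0.8660, -0.5000); cell (1,4); t to first gridline: x 0.5774, y 1.2200 (then +1.1547 / +2.0000)
    (2,4) via x @ 0.5774
    (2,3) via y @ 1.2200
    (3,3) via x @ 1.7321
    (4,3) via x @ 2.8868
    (4,2) via y @ 3.2200
    (5,2) via x @ 4.0415
    (6,2) via x @ 5.1962  # hit
  → r_1 = 5.1962
beam 2: φ=0°, α=15°
  direction (0.9659, 0.2588); cell (1,4); t to first gridline: x 0.5176, y 1.5068 (then +1.0353 / +3.8637)
    (2,4) via x @ 0.5176
    (2,5) via y @ 1.5068
    (3,5) via x @ 1.5529
    (4,5) via x @ 2.5882
    (5,5) via x @ 3.6235
    (6,5) via x @ 4.6587  # hit
  → r_2 = 4.6587
beam 3: φ=45°, α=60°
  direction (0.5000, 0.8660); cell (1,4); t to first gridline: x 1.0000, y 0.4503 (then +2.0000 / +1.1547)
    (1,5) via y @ 0.4503
    (2,5) via x @ 1.0000
    (2,6) via y @ 1.6050  # hit
  → r_3 = 1.6050

ranges = [5.1962, 4.6587, 1.6050]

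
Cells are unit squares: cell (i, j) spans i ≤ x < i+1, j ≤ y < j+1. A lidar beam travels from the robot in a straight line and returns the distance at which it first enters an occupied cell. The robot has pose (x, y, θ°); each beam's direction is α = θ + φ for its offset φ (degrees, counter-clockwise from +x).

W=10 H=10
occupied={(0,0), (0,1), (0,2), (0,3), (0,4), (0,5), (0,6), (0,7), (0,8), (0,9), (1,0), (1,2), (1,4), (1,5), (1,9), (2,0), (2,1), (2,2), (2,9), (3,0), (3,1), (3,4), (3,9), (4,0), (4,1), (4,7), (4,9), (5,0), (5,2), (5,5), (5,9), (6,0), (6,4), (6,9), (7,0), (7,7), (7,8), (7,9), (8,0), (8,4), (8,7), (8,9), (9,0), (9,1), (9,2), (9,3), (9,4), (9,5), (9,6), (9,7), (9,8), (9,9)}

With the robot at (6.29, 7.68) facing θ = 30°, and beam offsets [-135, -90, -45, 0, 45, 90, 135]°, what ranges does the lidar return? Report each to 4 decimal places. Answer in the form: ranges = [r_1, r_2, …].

beam 1: φ=-135°, α=255°
  dir = (cos 255°, sin 255°) = (-0.2588, -0.9659); from cell (6,7)
  next x-line at t=1.1205, next y-line at t=0.7040; Δt_x=3.8637, Δt_y=1.0353
    y: enter (6,6) at t=0.7040
    x: enter (5,6) at t=1.1205
    y: enter (5,5) at t=1.7393 ← occupied
  → r_1 = 1.7393
beam 2: φ=-90°, α=300°
  dir = (cos 300°, sin 300°) = (0.5000, -0.8660); from cell (6,7)
  next x-line at t=1.4200, next y-line at t=0.7852; Δt_x=2.0000, Δt_y=1.1547
    y: enter (6,6) at t=0.7852
    x: enter (7,6) at t=1.4200
    y: enter (7,5) at t=1.9399
    y: enter (7,4) at t=3.0946
    x: enter (8,4) at t=3.4200 ← occupied
  → r_2 = 3.4200
beam 3: φ=-45°, α=345°
  dir = (cos 345°, sin 345°) = (0.9659, -0.2588); from cell (6,7)
  next x-line at t=0.7350, next y-line at t=2.6273; Δt_x=1.0353, Δt_y=3.8637
    x: enter (7,7) at t=0.7350 ← occupied
  → r_3 = 0.7350
beam 4: φ=0°, α=30°
  dir = (cos 30°, sin 30°) = (0.8660, 0.5000); from cell (6,7)
  next x-line at t=0.8198, next y-line at t=0.6400; Δt_x=1.1547, Δt_y=2.0000
    y: enter (6,8) at t=0.6400
    x: enter (7,8) at t=0.8198 ← occupied
  → r_4 = 0.8198
beam 5: φ=45°, α=75°
  dir = (cos 75°, sin 75°) = (0.2588, 0.9659); from cell (6,7)
  next x-line at t=2.7432, next y-line at t=0.3313; Δt_x=3.8637, Δt_y=1.0353
    y: enter (6,8) at t=0.3313
    y: enter (6,9) at t=1.3666 ← occupied
  → r_5 = 1.3666
beam 6: φ=90°, α=120°
  dir = (cos 120°, sin 120°) = (-0.5000, 0.8660); from cell (6,7)
  next x-line at t=0.5800, next y-line at t=0.3695; Δt_x=2.0000, Δt_y=1.1547
    y: enter (6,8) at t=0.3695
    x: enter (5,8) at t=0.5800
    y: enter (5,9) at t=1.5242 ← occupied
  → r_6 = 1.5242
beam 7: φ=135°, α=165°
  dir = (cos 165°, sin 165°) = (-0.9659, 0.2588); from cell (6,7)
  next x-line at t=0.3002, next y-line at t=1.2364; Δt_x=1.0353, Δt_y=3.8637
    x: enter (5,7) at t=0.3002
    y: enter (5,8) at t=1.2364
    x: enter (4,8) at t=1.3355
    x: enter (3,8) at t=2.3708
    x: enter (2,8) at t=3.4061
    x: enter (1,8) at t=4.4413
    y: enter (1,9) at t=5.1001 ← occupied
  → r_7 = 5.1001

ranges = [1.7393, 3.4200, 0.7350, 0.8198, 1.3666, 1.5242, 5.1001]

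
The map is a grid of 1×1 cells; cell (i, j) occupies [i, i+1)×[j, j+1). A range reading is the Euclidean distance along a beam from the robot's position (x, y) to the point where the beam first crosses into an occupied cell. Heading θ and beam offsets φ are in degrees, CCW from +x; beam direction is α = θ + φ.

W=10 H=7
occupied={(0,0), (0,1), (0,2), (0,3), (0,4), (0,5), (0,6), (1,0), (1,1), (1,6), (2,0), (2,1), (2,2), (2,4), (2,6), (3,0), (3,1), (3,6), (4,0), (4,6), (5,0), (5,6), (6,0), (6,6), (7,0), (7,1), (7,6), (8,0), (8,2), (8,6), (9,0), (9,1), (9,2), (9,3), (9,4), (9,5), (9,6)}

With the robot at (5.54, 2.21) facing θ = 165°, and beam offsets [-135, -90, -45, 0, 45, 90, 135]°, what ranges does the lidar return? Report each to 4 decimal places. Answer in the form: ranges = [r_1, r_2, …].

ranges = [3.9953, 3.9237, 4.3763, 2.6296, 1.7782, 1.2527, 1.3972]

beam 1: φ=-135°, α=30°
  cosα=0.8660 sinα=0.5000 | (5,2) | tMaxX 0.5312 tMaxY 1.5800 | tΔX 1.1547 tΔY 2.0000
    t=0.5312 [x] (6,2)
    t=1.5800 [y] (6,3)
    t=1.6859 [x] (7,3)
    t=2.8406 [x] (8,3)
    t=3.5800 [y] (8,4)
    t=3.9953 [x] (9,4) — stop
  → r_1 = 3.9953
beam 2: φ=-90°, α=75°
  cosα=0.2588 sinα=0.9659 | (5,2) | tMaxX 1.7773 tMaxY 0.8179 | tΔX 3.8637 tΔY 1.0353
    t=0.8179 [y] (5,3)
    t=1.7773 [x] (6,3)
    t=1.8531 [y] (6,4)
    t=2.8884 [y] (6,5)
    t=3.9237 [y] (6,6) — stop
  → r_2 = 3.9237
beam 3: φ=-45°, α=120°
  cosα=-0.5000 sinα=0.8660 | (5,2) | tMaxX 1.0800 tMaxY 0.9122 | tΔX 2.0000 tΔY 1.1547
    t=0.9122 [y] (5,3)
    t=1.0800 [x] (4,3)
    t=2.0669 [y] (4,4)
    t=3.0800 [x] (3,4)
    t=3.2216 [y] (3,5)
    t=4.3763 [y] (3,6) — stop
  → r_3 = 4.3763
beam 4: φ=0°, α=165°
  cosα=-0.9659 sinα=0.2588 | (5,2) | tMaxX 0.5590 tMaxY 3.0523 | tΔX 1.0353 tΔY 3.8637
    t=0.5590 [x] (4,2)
    t=1.5943 [x] (3,2)
    t=2.6296 [x] (2,2) — stop
  → r_4 = 2.6296
beam 5: φ=45°, α=210°
  cosα=-0.8660 sinα=-0.5000 | (5,2) | tMaxX 0.6235 tMaxY 0.4200 | tΔX 1.1547 tΔY 2.0000
    t=0.4200 [y] (5,1)
    t=0.6235 [x] (4,1)
    t=1.7782 [x] (3,1) — stop
  → r_5 = 1.7782
beam 6: φ=90°, α=255°
  cosα=-0.2588 sinα=-0.9659 | (5,2) | tMaxX 2.0864 tMaxY 0.2174 | tΔX 3.8637 tΔY 1.0353
    t=0.2174 [y] (5,1)
    t=1.2527 [y] (5,0) — stop
  → r_6 = 1.2527
beam 7: φ=135°, α=300°
  cosα=0.5000 sinα=-0.8660 | (5,2) | tMaxX 0.9200 tMaxY 0.2425 | tΔX 2.0000 tΔY 1.1547
    t=0.2425 [y] (5,1)
    t=0.9200 [x] (6,1)
    t=1.3972 [y] (6,0) — stop
  → r_7 = 1.3972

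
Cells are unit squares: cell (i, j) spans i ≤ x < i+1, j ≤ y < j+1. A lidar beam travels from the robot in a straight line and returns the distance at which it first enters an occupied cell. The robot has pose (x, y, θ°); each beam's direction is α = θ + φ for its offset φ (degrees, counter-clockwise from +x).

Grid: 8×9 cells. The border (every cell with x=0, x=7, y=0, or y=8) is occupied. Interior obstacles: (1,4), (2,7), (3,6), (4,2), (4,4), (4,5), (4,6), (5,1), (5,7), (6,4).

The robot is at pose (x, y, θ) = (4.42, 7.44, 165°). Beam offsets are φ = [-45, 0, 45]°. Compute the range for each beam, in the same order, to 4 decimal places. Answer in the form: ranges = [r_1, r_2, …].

beam 1: φ=-45°, α=120°
  dir = (cos 120°, sin 120°) = (-0.5000, 0.8660); from cell (4,7)
  next x-line at t=0.8400, next y-line at t=0.6466; Δt_x=2.0000, Δt_y=1.1547
    y: enter (4,8) at t=0.6466 ← occupied
  → r_1 = 0.6466
beam 2: φ=0°, α=165°
  dir = (cos 165°, sin 165°) = (-0.9659, 0.2588); from cell (4,7)
  next x-line at t=0.4348, next y-line at t=2.1637; Δt_x=1.0353, Δt_y=3.8637
    x: enter (3,7) at t=0.4348
    x: enter (2,7) at t=1.4701 ← occupied
  → r_2 = 1.4701
beam 3: φ=45°, α=210°
  dir = (cos 210°, sin 210°) = (-0.8660, -0.5000); from cell (4,7)
  next x-line at t=0.4850, next y-line at t=0.8800; Δt_x=1.1547, Δt_y=2.0000
    x: enter (3,7) at t=0.4850
    y: enter (3,6) at t=0.8800 ← occupied
  → r_3 = 0.8800

ranges = [0.6466, 1.4701, 0.8800]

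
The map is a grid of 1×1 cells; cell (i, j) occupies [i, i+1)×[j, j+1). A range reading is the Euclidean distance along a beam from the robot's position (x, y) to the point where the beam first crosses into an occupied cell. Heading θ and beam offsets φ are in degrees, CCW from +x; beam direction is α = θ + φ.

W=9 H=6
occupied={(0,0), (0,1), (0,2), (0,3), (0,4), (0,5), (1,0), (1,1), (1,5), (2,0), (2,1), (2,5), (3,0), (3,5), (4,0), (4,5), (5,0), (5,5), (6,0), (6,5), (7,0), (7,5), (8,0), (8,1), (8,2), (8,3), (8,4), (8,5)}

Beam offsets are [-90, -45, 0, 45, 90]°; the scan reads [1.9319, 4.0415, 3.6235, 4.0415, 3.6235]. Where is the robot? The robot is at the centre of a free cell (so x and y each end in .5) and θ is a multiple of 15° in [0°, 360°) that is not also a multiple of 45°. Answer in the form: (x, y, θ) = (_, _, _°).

(x, y, θ) = (4.5, 4.5, 255°)

Enumerate (i+0.5, j+0.5, θ) over the 26 free cells and 16 admissible headings. For each, cast all 5 beams and compare to the given ranges.
  (6.5, 3.5, 15°): beam 1 = 2.5882 ≠ 1.9319 ✗
  (6.5, 1.5, 330°): beam 1 = 0.5774 ≠ 1.9319 ✗
  (7.5, 2.5, 345°): beam 1 = 1.5529 ≠ 1.9319 ✗
  …
  (4.5, 4.5, 255°): r_1=1.9319, r_2=4.0415, r_3=3.6235, r_4=4.0415, r_5=3.6235 — all match ✓
No second candidate reproduces the full scan.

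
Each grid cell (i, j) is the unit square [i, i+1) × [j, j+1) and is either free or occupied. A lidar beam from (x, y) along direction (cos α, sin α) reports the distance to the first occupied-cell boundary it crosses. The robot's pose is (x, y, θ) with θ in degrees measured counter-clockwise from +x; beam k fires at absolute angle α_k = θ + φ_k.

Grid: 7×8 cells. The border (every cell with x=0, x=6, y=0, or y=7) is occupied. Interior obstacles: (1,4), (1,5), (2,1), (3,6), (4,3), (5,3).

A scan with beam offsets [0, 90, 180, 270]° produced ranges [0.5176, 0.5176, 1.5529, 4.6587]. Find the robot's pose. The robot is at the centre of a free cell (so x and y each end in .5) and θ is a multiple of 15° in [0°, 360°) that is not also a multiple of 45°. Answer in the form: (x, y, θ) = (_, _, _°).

(x, y, θ) = (5.5, 1.5, 255°)

The pose lattice has 24·16 = 384 candidates. Test each by forward raycasting.
  (5.5, 2.5, 165°): beam 1 = 4.6587 ≠ 0.5176 ✗
  (1.5, 2.5, 120°): beam 1 = 1.0000 ≠ 0.5176 ✗
  (2.5, 2.5, 345°): beam 1 = 3.6235 ≠ 0.5176 ✗
  (1.5, 1.5, 345°): beam 2 = 5.6940 ≠ 0.5176 ✗
  (3.5, 2.5, 255°): beam 1 = 1.5529 ≠ 0.5176 ✗
  …
  (5.5, 1.5, 255°): r_1=0.5176, r_2=0.5176, r_3=1.5529, r_4=4.6587 — all match ✓
Unique over the lattice → pose = (5.5, 1.5, 255°).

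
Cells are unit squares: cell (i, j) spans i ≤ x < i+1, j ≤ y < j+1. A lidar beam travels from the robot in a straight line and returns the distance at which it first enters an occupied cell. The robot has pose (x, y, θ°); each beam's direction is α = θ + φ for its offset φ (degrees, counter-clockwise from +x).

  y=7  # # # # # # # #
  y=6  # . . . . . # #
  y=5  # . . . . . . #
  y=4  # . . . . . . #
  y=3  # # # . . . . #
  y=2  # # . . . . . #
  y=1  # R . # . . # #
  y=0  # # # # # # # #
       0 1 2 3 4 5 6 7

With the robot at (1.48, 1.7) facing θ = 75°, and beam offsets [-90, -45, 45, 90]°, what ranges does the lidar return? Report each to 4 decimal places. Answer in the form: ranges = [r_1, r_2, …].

ranges = [1.5736, 0.6000, 0.3464, 0.4969]

beam 1: φ=-90°, α=345°
  cosα=0.9659 sinα=-0.2588 | (1,1) | tMaxX 0.5383 tMaxY 2.7046 | tΔX 1.0353 tΔY 3.8637
    t=0.5383 [x] (2,1)
    t=1.5736 [x] (3,1) — stop
  → r_1 = 1.5736
beam 2: φ=-45°, α=30°
  cosα=0.8660 sinα=0.5000 | (1,1) | tMaxX 0.6004 tMaxY 0.6000 | tΔX 1.1547 tΔY 2.0000
    t=0.6000 [y] (1,2) — stop
  → r_2 = 0.6000
beam 3: φ=45°, α=120°
  cosα=-0.5000 sinα=0.8660 | (1,1) | tMaxX 0.9600 tMaxY 0.3464 | tΔX 2.0000 tΔY 1.1547
    t=0.3464 [y] (1,2) — stop
  → r_3 = 0.3464
beam 4: φ=90°, α=165°
  cosα=-0.9659 sinα=0.2588 | (1,1) | tMaxX 0.4969 tMaxY 1.1591 | tΔX 1.0353 tΔY 3.8637
    t=0.4969 [x] (0,1) — stop
  → r_4 = 0.4969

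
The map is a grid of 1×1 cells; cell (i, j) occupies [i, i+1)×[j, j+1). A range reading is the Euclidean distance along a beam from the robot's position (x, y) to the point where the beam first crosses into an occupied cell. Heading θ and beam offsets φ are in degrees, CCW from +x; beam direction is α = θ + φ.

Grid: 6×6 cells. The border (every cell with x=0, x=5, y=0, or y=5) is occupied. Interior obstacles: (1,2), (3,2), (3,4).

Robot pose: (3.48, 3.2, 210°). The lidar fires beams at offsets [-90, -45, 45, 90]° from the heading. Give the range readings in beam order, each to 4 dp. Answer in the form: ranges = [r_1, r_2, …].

ranges = [0.9238, 2.5675, 0.2071, 0.2309]

beam 1: φ=-90°, α=120°
  direction (-0.5000, 0.8660); cell (3,3); t to first gridline: x 0.9600, y 0.9238 (then +2.0000 / +1.1547)
    (3,4) via y @ 0.9238  # hit
  → r_1 = 0.9238
beam 2: φ=-45°, α=165°
  direction (-0.9659, 0.2588); cell (3,3); t to first gridline: x 0.4969, y 3.0910 (then +1.0353 / +3.8637)
    (2,3) via x @ 0.4969
    (1,3) via x @ 1.5322
    (0,3) via x @ 2.5675  # hit
  → r_2 = 2.5675
beam 3: φ=45°, α=255°
  direction (-0.2588, -0.9659); cell (3,3); t to first gridline: x 1.8546, y 0.2071 (then +3.8637 / +1.0353)
    (3,2) via y @ 0.2071  # hit
  → r_3 = 0.2071
beam 4: φ=90°, α=300°
  direction (0.5000, -0.8660); cell (3,3); t to first gridline: x 1.0400, y 0.2309 (then +2.0000 / +1.1547)
    (3,2) via y @ 0.2309  # hit
  → r_4 = 0.2309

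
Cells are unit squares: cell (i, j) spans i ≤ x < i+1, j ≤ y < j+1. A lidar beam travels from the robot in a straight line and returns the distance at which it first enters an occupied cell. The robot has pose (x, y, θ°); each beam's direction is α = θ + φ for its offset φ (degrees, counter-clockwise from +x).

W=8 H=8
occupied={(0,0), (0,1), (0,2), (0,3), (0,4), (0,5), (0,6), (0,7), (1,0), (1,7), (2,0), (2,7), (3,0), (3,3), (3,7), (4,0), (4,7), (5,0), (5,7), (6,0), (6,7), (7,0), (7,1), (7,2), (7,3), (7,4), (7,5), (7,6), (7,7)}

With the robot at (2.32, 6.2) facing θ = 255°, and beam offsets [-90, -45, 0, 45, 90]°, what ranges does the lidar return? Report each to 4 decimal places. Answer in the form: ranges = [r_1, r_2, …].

beam 1: φ=-90°, α=165°
  d=(-0.9659,0.2588)  start (2,6)  tX=0.3313 tY=3.0910  stride 1/|dx|=1.0353 1/|dy|=3.8637
    cross x-line → (1,6), t=0.3313
    cross x-line → (0,6), t=1.3666 (wall)
  → r_1 = 1.3666
beam 2: φ=-45°, α=210°
  d=(-0.8660,-0.5000)  start (2,6)  tX=0.3695 tY=0.4000  stride 1/|dx|=1.1547 1/|dy|=2.0000
    cross x-line → (1,6), t=0.3695
    cross y-line → (1,5), t=0.4000
    cross x-line → (0,5), t=1.5242 (wall)
  → r_2 = 1.5242
beam 3: φ=0°, α=255°
  d=(-0.2588,-0.9659)  start (2,6)  tX=1.2364 tY=0.2071  stride 1/|dx|=3.8637 1/|dy|=1.0353
    cross y-line → (2,5), t=0.2071
    cross x-line → (1,5), t=1.2364
    cross y-line → (1,4), t=1.2423
    cross y-line → (1,3), t=2.2776
    cross y-line → (1,2), t=3.3129
    cross y-line → (1,1), t=4.3482
    cross x-line → (0,1), t=5.1001 (wall)
  → r_3 = 5.1001
beam 4: φ=45°, α=300°
  d=(0.5000,-0.8660)  start (2,6)  tX=1.3600 tY=0.2309  stride 1/|dx|=2.0000 1/|dy|=1.1547
    cross y-line → (2,5), t=0.2309
    cross x-line → (3,5), t=1.3600
    cross y-line → (3,4), t=1.3856
    cross y-line → (3,3), t=2.5403 (wall)
  → r_4 = 2.5403
beam 5: φ=90°, α=345°
  d=(0.9659,-0.2588)  start (2,6)  tX=0.7040 tY=0.7727  stride 1/|dx|=1.0353 1/|dy|=3.8637
    cross x-line → (3,6), t=0.7040
    cross y-line → (3,5), t=0.7727
    cross x-line → (4,5), t=1.7393
    cross x-line → (5,5), t=2.7745
    cross x-line → (6,5), t=3.8098
    cross y-line → (6,4), t=4.6364
    cross x-line → (7,4), t=4.8451 (wall)
  → r_5 = 4.8451

ranges = [1.3666, 1.5242, 5.1001, 2.5403, 4.8451]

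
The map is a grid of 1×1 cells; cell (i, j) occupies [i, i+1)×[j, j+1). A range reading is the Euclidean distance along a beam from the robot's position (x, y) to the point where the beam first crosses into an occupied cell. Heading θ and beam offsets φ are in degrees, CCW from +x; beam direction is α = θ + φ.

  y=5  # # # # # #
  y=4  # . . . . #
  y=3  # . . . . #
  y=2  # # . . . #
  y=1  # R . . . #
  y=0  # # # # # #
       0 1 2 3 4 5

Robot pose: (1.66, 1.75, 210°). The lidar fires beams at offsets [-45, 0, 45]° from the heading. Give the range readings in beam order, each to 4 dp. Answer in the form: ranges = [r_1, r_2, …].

beam 1: φ=-45°, α=165°
  cosα=-0.9659 sinα=0.2588 | (1,1) | tMaxX 0.6833 tMaxY 0.9659 | tΔX 1.0353 tΔY 3.8637
    t=0.6833 [x] (0,1) — stop
  → r_1 = 0.6833
beam 2: φ=0°, α=210°
  cosα=-0.8660 sinα=-0.5000 | (1,1) | tMaxX 0.7621 tMaxY 1.5000 | tΔX 1.1547 tΔY 2.0000
    t=0.7621 [x] (0,1) — stop
  → r_2 = 0.7621
beam 3: φ=45°, α=255°
  cosα=-0.2588 sinα=-0.9659 | (1,1) | tMaxX 2.5500 tMaxY 0.7765 | tΔX 3.8637 tΔY 1.0353
    t=0.7765 [y] (1,0) — stop
  → r_3 = 0.7765

ranges = [0.6833, 0.7621, 0.7765]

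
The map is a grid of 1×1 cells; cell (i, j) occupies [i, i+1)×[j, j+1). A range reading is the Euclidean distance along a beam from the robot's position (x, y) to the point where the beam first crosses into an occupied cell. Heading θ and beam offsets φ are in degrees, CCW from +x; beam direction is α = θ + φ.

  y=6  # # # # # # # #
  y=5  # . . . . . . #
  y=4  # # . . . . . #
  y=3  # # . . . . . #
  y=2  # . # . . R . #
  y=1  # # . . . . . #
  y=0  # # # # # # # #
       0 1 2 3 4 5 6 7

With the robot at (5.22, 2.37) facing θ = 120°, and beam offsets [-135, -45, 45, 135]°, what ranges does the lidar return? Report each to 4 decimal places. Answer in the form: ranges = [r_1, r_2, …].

beam 1: φ=-135°, α=345°
  direction (0.9659, -0.2588); cell (5,2); t to first gridline: x 0.8075, y 1.4296 (then +1.0353 / +3.8637)
    (6,2) via x @ 0.8075
    (6,1) via y @ 1.4296
    (7,1) via x @ 1.8428  # hit
  → r_1 = 1.8428
beam 2: φ=-45°, α=75°
  direction (0.2588, 0.9659); cell (5,2); t to first gridline: x 3.0137, y 0.6522 (then +3.8637 / +1.0353)
    (5,3) via y @ 0.6522
    (5,4) via y @ 1.6875
    (5,5) via y @ 2.7228
    (6,5) via x @ 3.0137
    (6,6) via y @ 3.7581  # hit
  → r_2 = 3.7581
beam 3: φ=45°, α=165°
  direction (-0.9659, 0.2588); cell (5,2); t to first gridline: x 0.2278, y 2.4341 (then +1.0353 / +3.8637)
    (4,2) via x @ 0.2278
    (3,2) via x @ 1.2630
    (2,2) via x @ 2.2983  # hit
  → r_3 = 2.2983
beam 4: φ=135°, α=255°
  direction (-0.2588, -0.9659); cell (5,2); t to first gridline: x 0.8500, y 0.3831 (then +3.8637 / +1.0353)
    (5,1) via y @ 0.3831
    (4,1) via x @ 0.8500
    (4,0) via y @ 1.4183  # hit
  → r_4 = 1.4183

ranges = [1.8428, 3.7581, 2.2983, 1.4183]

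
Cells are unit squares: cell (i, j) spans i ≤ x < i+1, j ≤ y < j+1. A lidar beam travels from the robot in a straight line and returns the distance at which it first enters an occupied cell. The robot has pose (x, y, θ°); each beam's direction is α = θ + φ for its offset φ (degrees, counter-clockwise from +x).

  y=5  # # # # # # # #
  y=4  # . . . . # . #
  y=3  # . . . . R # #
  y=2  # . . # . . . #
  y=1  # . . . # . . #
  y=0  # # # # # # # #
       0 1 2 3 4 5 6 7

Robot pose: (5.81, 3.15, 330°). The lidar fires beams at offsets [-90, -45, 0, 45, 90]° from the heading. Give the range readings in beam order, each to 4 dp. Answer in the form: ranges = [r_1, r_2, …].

ranges = [1.6200, 2.2258, 0.2194, 0.1967, 0.3800]

beam 1: φ=-90°, α=240°
  dir = (cos 240°, sin 240°) = (-0.5000, -0.8660); from cell (5,3)
  next x-line at t=1.6200, next y-line at t=0.1732; Δt_x=2.0000, Δt_y=1.1547
    y: enter (5,2) at t=0.1732
    y: enter (5,1) at t=1.3279
    x: enter (4,1) at t=1.6200 ← occupied
  → r_1 = 1.6200
beam 2: φ=-45°, α=285°
  dir = (cos 285°, sin 285°) = (0.2588, -0.9659); from cell (5,3)
  next x-line at t=0.7341, next y-line at t=0.1553; Δt_x=3.8637, Δt_y=1.0353
    y: enter (5,2) at t=0.1553
    x: enter (6,2) at t=0.7341
    y: enter (6,1) at t=1.1906
    y: enter (6,0) at t=2.2258 ← occupied
  → r_2 = 2.2258
beam 3: φ=0°, α=330°
  dir = (cos 330°, sin 330°) = (0.8660, -0.5000); from cell (5,3)
  next x-line at t=0.2194, next y-line at t=0.3000; Δt_x=1.1547, Δt_y=2.0000
    x: enter (6,3) at t=0.2194 ← occupied
  → r_3 = 0.2194
beam 4: φ=45°, α=15°
  dir = (cos 15°, sin 15°) = (0.9659, 0.2588); from cell (5,3)
  next x-line at t=0.1967, next y-line at t=3.2841; Δt_x=1.0353, Δt_y=3.8637
    x: enter (6,3) at t=0.1967 ← occupied
  → r_4 = 0.1967
beam 5: φ=90°, α=60°
  dir = (cos 60°, sin 60°) = (0.5000, 0.8660); from cell (5,3)
  next x-line at t=0.3800, next y-line at t=0.9815; Δt_x=2.0000, Δt_y=1.1547
    x: enter (6,3) at t=0.3800 ← occupied
  → r_5 = 0.3800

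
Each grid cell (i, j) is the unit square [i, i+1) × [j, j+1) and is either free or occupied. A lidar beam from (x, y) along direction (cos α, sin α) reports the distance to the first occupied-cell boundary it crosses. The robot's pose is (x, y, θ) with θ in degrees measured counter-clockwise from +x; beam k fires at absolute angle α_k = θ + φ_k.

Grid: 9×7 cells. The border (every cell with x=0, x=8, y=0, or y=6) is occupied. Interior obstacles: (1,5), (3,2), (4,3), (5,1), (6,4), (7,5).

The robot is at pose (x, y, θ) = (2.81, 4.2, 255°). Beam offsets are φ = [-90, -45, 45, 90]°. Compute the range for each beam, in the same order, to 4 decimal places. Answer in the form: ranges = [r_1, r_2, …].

beam 1: φ=-90°, α=165°
  direction (-0.9659, 0.2588); cell (2,4); t to first gridline: x 0.8386, y 3.0910 (then +1.0353 / +3.8637)
    (1,4) via x @ 0.8386
    (0,4) via x @ 1.8738  # hit
  → r_1 = 1.8738
beam 2: φ=-45°, α=210°
  direction (-0.8660, -0.5000); cell (2,4); t to first gridline: x 0.9353, y 0.4000 (then +1.1547 / +2.0000)
    (2,3) via y @ 0.4000
    (1,3) via x @ 0.9353
    (0,3) via x @ 2.0900  # hit
  → r_2 = 2.0900
beam 3: φ=45°, α=300°
  direction (0.5000, -0.8660); cell (2,4); t to first gridline: x 0.3800, y 0.2309 (then +2.0000 / +1.1547)
    (2,3) via y @ 0.2309
    (3,3) via x @ 0.3800
    (3,2) via y @ 1.3856  # hit
  → r_3 = 1.3856
beam 4: φ=90°, α=345°
  direction (0.9659, -0.2588); cell (2,4); t to first gridline: x 0.1967, y 0.7727 (then +1.0353 / +3.8637)
    (3,4) via x @ 0.1967
    (3,3) via y @ 0.7727
    (4,3) via x @ 1.2320  # hit
  → r_4 = 1.2320

ranges = [1.8738, 2.0900, 1.3856, 1.2320]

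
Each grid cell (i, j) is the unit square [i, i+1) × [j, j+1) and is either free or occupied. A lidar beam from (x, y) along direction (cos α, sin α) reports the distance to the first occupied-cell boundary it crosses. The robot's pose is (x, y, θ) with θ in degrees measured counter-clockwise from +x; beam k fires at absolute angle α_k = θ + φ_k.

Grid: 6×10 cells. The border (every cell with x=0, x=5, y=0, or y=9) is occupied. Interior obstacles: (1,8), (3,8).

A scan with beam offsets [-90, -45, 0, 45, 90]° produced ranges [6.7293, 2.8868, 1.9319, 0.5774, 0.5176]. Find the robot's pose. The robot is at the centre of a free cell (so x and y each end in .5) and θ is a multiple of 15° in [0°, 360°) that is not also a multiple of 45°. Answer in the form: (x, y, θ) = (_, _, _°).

The pose lattice has 30·16 = 480 candidates. Test each by forward raycasting.
  (3.5, 5.5, 60°): beam 1 = 1.7321 ≠ 6.7293 ✗
  (4.5, 2.5, 120°): beam 1 = 0.5774 ≠ 6.7293 ✗
  (2.5, 2.5, 240°): beam 1 = 1.7321 ≠ 6.7293 ✗
  (4.5, 2.5, 75°): beam 1 = 0.5176 ≠ 6.7293 ✗
  (1.5, 4.5, 30°): beam 1 = 4.0415 ≠ 6.7293 ✗
  …
  (3.5, 1.5, 195°): r_1=6.7293, r_2=2.8868, r_3=1.9319, r_4=0.5774, r_5=0.5176 — all match ✓
Only this pose fits every beam.

(x, y, θ) = (3.5, 1.5, 195°)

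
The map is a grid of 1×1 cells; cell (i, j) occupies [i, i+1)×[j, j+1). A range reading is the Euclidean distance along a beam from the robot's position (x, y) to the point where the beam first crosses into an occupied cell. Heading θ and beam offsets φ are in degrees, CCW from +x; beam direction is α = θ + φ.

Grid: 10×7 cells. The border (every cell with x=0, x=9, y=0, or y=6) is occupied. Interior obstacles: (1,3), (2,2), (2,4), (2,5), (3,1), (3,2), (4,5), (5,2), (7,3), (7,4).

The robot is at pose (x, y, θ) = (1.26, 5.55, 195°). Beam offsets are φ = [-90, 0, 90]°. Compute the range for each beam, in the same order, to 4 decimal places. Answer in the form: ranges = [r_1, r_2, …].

ranges = [0.4659, 0.2692, 1.6047]

beam 1: φ=-90°, α=105°
  direction (-0.2588, 0.9659); cell (1,5); t to first gridline: x 1.0046, y 0.4659 (then +3.8637 / +1.0353)
    (1,6) via y @ 0.4659  # hit
  → r_1 = 0.4659
beam 2: φ=0°, α=195°
  direction (-0.9659, -0.2588); cell (1,5); t to first gridline: x 0.2692, y 2.1250 (then +1.0353 / +3.8637)
    (0,5) via x @ 0.2692  # hit
  → r_2 = 0.2692
beam 3: φ=90°, α=285°
  direction (0.2588, -0.9659); cell (1,5); t to first gridline: x 2.8591, y 0.5694 (then +3.8637 / +1.0353)
    (1,4) via y @ 0.5694
    (1,3) via y @ 1.6047  # hit
  → r_3 = 1.6047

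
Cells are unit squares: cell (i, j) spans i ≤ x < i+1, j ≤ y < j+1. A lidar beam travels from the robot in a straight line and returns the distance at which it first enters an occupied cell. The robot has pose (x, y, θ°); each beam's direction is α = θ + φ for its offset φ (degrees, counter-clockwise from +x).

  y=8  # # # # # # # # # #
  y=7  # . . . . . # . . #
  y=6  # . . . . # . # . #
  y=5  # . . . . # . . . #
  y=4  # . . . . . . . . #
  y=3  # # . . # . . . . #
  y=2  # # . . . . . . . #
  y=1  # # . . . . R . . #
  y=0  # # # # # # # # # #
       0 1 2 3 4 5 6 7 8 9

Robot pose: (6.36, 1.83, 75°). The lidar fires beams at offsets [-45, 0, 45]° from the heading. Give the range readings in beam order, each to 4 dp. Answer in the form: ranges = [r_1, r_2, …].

beam 1: φ=-45°, α=30°
  dir = (cos 30°, sin 30°) = (0.8660, 0.5000); from cell (6,1)
  next x-line at t=0.7390, next y-line at t=0.3400; Δt_x=1.1547, Δt_y=2.0000
    y: enter (6,2) at t=0.3400
    x: enter (7,2) at t=0.7390
    x: enter (8,2) at t=1.8937
    y: enter (8,3) at t=2.3400
    x: enter (9,3) at t=3.0484 ← occupied
  → r_1 = 3.0484
beam 2: φ=0°, α=75°
  dir = (cos 75°, sin 75°) = (0.2588, 0.9659); from cell (6,1)
  next x-line at t=2.4728, next y-line at t=0.1760; Δt_x=3.8637, Δt_y=1.0353
    y: enter (6,2) at t=0.1760
    y: enter (6,3) at t=1.2113
    y: enter (6,4) at t=2.2465
    x: enter (7,4) at t=2.4728
    y: enter (7,5) at t=3.2818
    y: enter (7,6) at t=4.3171 ← occupied
  → r_2 = 4.3171
beam 3: φ=45°, α=120°
  dir = (cos 120°, sin 120°) = (-0.5000, 0.8660); from cell (6,1)
  next x-line at t=0.7200, next y-line at t=0.1963; Δt_x=2.0000, Δt_y=1.1547
    y: enter (6,2) at t=0.1963
    x: enter (5,2) at t=0.7200
    y: enter (5,3) at t=1.3510
    y: enter (5,4) at t=2.5057
    x: enter (4,4) at t=2.7200
    y: enter (4,5) at t=3.6604
    x: enter (3,5) at t=4.7200
    y: enter (3,6) at t=4.8151
    y: enter (3,7) at t=5.9698
    x: enter (2,7) at t=6.7200
    y: enter (2,8) at t=7.1245 ← occupied
  → r_3 = 7.1245

ranges = [3.0484, 4.3171, 7.1245]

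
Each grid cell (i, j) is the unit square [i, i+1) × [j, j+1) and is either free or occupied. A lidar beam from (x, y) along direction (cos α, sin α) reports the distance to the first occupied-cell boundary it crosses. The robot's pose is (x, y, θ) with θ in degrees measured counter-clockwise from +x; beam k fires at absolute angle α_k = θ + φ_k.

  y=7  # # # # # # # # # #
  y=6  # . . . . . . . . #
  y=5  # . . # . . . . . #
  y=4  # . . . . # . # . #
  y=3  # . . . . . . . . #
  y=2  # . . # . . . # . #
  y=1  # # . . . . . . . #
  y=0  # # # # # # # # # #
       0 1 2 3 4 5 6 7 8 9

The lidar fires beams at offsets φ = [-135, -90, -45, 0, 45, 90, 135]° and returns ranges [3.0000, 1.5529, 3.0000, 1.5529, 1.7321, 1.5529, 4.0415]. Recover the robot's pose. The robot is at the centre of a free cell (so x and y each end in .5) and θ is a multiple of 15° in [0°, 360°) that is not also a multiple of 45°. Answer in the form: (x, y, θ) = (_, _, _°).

Candidates: 42 free-cell centres × 16 headings = 672 poses. Raycast each; keep the one whose scan matches to 4 dp.
  (2.5, 6.5, 255°): beam 1 = 0.5774 ≠ 3.0000 ✗
  (2.5, 4.5, 285°): beam 1 = 1.7321 ≠ 3.0000 ✗
  (2.5, 6.5, 165°): beam 1 = 1.0000 ≠ 3.0000 ✗
  (1.5, 6.5, 120°): beam 1 = 1.9319 ≠ 3.0000 ✗
  …
  (5.5, 2.5, 255°): r_1=3.0000, r_2=1.5529, r_3=3.0000, r_4=1.5529, r_5=1.7321, r_6=1.5529, r_7=4.0415 — all match ✓
Only this pose fits every beam.

(x, y, θ) = (5.5, 2.5, 255°)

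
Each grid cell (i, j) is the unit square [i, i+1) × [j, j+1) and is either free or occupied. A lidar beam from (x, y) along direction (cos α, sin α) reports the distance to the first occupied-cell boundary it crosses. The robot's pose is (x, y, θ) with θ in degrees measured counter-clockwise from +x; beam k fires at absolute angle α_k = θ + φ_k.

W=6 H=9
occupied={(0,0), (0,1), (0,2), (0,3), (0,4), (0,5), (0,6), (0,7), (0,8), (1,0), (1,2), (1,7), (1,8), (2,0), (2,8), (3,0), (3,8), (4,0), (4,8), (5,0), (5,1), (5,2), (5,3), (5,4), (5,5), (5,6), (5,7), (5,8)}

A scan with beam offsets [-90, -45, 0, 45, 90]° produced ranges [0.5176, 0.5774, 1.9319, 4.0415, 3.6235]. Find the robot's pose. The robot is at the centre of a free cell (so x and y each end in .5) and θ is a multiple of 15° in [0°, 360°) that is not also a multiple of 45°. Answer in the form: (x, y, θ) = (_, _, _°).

Enumerate (i+0.5, j+0.5, θ) over the 26 free cells and 16 admissible headings. For each, cast all 5 beams and compare to the given ranges.
  (2.5, 2.5, 105°): beam 1 = 2.5882 ≠ 0.5176 ✗
  (2.5, 3.5, 165°): beam 1 = 4.6587 ≠ 0.5176 ✗
  (1.5, 1.5, 345°): beam 5 = 0.5176 ≠ 3.6235 ✗
  (1.5, 5.5, 60°): beam 1 = 4.0415 ≠ 0.5176 ✗
  …
  (4.5, 4.5, 75°): r_1=0.5176, r_2=0.5774, r_3=1.9319, r_4=4.0415, r_5=3.6235 — all match ✓
Unique over the lattice → pose = (4.5, 4.5, 75°).

(x, y, θ) = (4.5, 4.5, 75°)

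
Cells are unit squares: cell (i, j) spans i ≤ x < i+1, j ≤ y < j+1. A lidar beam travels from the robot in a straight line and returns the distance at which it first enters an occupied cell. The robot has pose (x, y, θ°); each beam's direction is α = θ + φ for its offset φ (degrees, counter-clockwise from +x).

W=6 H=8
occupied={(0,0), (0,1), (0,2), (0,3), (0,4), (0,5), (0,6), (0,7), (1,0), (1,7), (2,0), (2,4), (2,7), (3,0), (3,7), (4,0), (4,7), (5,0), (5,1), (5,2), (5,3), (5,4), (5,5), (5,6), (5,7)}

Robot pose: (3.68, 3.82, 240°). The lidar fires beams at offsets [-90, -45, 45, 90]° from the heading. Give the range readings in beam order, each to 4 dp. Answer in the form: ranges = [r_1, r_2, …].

beam 1: φ=-90°, α=150°
  direction (-0.8660, 0.5000); cell (3,3); t to first gridline: x 0.7852, y 0.3600 (then +1.1547 / +2.0000)
    (3,4) via y @ 0.3600
    (2,4) via x @ 0.7852  # hit
  → r_1 = 0.7852
beam 2: φ=-45°, α=195°
  direction (-0.9659, -0.2588); cell (3,3); t to first gridline: x 0.7040, y 3.1682 (then +1.0353 / +3.8637)
    (2,3) via x @ 0.7040
    (1,3) via x @ 1.7393
    (0,3) via x @ 2.7745  # hit
  → r_2 = 2.7745
beam 3: φ=45°, α=285°
  direction (0.2588, -0.9659); cell (3,3); t to first gridline: x 1.2364, y 0.8489 (then +3.8637 / +1.0353)
    (3,2) via y @ 0.8489
    (4,2) via x @ 1.2364
    (4,1) via y @ 1.8842
    (4,0) via y @ 2.9195  # hit
  → r_3 = 2.9195
beam 4: φ=90°, α=330°
  direction (0.8660, -0.5000); cell (3,3); t to first gridline: x 0.3695, y 1.6400 (then +1.1547 / +2.0000)
    (4,3) via x @ 0.3695
    (5,3) via x @ 1.5242  # hit
  → r_4 = 1.5242

ranges = [0.7852, 2.7745, 2.9195, 1.5242]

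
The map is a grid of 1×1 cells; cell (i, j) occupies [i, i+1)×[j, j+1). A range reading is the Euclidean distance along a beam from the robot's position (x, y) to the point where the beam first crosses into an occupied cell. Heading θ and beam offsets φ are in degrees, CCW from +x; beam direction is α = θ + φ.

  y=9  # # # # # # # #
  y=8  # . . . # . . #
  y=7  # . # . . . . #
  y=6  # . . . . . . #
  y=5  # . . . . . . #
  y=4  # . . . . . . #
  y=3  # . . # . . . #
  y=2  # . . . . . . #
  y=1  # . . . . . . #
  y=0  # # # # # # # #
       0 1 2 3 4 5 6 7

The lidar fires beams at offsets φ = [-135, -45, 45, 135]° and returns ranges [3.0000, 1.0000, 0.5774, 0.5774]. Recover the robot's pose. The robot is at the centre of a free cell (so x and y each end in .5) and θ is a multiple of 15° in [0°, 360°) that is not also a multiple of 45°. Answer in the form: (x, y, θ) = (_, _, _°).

Candidates: 45 free-cell centres × 16 headings = 720 poses. Raycast each; keep the one whose scan matches to 4 dp.
  (5.5, 1.5, 75°): beam 1 = 0.5774 ≠ 3.0000 ✗
  (4.5, 6.5, 105°): beam 1 = 2.8868 ≠ 3.0000 ✗
  (5.5, 3.5, 300°): beam 1 = 1.5529 ≠ 3.0000 ✗
  (2.5, 3.5, 150°): beam 1 = 0.5176 ≠ 3.0000 ✗
  …
  (5.5, 8.5, 75°): r_1=3.0000, r_2=1.0000, r_3=0.5774, r_4=0.5774 — all match ✓
Only this pose fits every beam.

(x, y, θ) = (5.5, 8.5, 75°)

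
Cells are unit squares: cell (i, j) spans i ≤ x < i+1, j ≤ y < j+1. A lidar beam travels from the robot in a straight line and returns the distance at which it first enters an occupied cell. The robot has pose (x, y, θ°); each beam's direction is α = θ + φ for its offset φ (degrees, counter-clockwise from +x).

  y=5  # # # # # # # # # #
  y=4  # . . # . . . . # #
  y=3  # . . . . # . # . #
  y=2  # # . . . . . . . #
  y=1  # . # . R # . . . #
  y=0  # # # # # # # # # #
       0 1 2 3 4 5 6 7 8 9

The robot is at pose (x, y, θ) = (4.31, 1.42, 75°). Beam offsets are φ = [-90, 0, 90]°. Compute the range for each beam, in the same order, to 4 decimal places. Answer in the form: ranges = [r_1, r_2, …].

ranges = [0.7143, 2.6660, 1.3562]

beam 1: φ=-90°, α=345°
  dir = (cos 345°, sin 345°) = (0.9659, -0.2588); from cell (4,1)
  next x-line at t=0.7143, next y-line at t=1.6228; Δt_x=1.0353, Δt_y=3.8637
    x: enter (5,1) at t=0.7143 ← occupied
  → r_1 = 0.7143
beam 2: φ=0°, α=75°
  dir = (cos 75°, sin 75°) = (0.2588, 0.9659); from cell (4,1)
  next x-line at t=2.6660, next y-line at t=0.6005; Δt_x=3.8637, Δt_y=1.0353
    y: enter (4,2) at t=0.6005
    y: enter (4,3) at t=1.6357
    x: enter (5,3) at t=2.6660 ← occupied
  → r_2 = 2.6660
beam 3: φ=90°, α=165°
  dir = (cos 165°, sin 165°) = (-0.9659, 0.2588); from cell (4,1)
  next x-line at t=0.3209, next y-line at t=2.2409; Δt_x=1.0353, Δt_y=3.8637
    x: enter (3,1) at t=0.3209
    x: enter (2,1) at t=1.3562 ← occupied
  → r_3 = 1.3562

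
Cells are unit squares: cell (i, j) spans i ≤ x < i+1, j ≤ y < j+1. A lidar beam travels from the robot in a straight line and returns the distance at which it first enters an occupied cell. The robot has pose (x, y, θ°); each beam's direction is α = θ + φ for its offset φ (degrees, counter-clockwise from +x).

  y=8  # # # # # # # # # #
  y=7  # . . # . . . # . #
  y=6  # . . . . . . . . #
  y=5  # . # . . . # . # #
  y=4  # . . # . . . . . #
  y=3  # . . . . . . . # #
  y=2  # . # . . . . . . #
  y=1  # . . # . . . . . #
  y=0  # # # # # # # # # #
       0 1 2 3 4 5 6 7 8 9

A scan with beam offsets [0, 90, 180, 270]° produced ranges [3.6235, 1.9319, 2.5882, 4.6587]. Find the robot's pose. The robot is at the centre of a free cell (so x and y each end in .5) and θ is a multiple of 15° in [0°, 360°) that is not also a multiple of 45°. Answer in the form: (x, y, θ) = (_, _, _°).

Enumerate (i+0.5, j+0.5, θ) over the 47 free cells and 16 admissible headings. For each, cast all 4 beams and compare to the given ranges.
  (6.5, 2.5, 210°): beam 1 = 2.8868 ≠ 3.6235 ✗
  (7.5, 4.5, 195°): beam 1 = 6.7293 ≠ 3.6235 ✗
  (6.5, 2.5, 255°): beam 1 = 1.5529 ≠ 3.6235 ✗
  (6.5, 1.5, 300°): beam 1 = 0.5774 ≠ 3.6235 ✗
  (6.5, 3.5, 240°): beam 1 = 2.8868 ≠ 3.6235 ✗
  …
  (4.5, 3.5, 105°): r_1=3.6235, r_2=1.9319, r_3=2.5882, r_4=4.6587 — all match ✓
Only this pose fits every beam.

(x, y, θ) = (4.5, 3.5, 105°)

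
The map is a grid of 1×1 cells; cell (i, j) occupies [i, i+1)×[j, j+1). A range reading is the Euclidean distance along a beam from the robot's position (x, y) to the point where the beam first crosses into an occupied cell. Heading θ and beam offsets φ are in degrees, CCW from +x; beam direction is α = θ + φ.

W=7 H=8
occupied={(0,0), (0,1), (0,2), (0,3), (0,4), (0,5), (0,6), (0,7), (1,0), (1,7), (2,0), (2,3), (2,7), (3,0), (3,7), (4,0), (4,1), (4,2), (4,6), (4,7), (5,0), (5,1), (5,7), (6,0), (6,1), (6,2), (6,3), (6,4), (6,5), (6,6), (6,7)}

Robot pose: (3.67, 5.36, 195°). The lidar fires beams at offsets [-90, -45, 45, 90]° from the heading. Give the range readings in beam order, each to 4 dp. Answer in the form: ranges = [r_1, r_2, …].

ranges = [1.6979, 3.0831, 1.5704, 2.4433]

beam 1: φ=-90°, α=105°
  cosα=-0.2588 sinα=0.9659 | (3,5) | tMaxX 2.5887 tMaxY 0.6626 | tΔX 3.8637 tΔY 1.0353
    t=0.6626 [y] (3,6)
    t=1.6979 [y] (3,7) — stop
  → r_1 = 1.6979
beam 2: φ=-45°, α=150°
  cosα=-0.8660 sinα=0.5000 | (3,5) | tMaxX 0.7736 tMaxY 1.2800 | tΔX 1.1547 tΔY 2.0000
    t=0.7736 [x] (2,5)
    t=1.2800 [y] (2,6)
    t=1.9283 [x] (1,6)
    t=3.0831 [x] (0,6) — stop
  → r_2 = 3.0831
beam 3: φ=45°, α=240°
  cosα=-0.5000 sinα=-0.8660 | (3,5) | tMaxX 1.3400 tMaxY 0.4157 | tΔX 2.0000 tΔY 1.1547
    t=0.4157 [y] (3,4)
    t=1.3400 [x] (2,4)
    t=1.5704 [y] (2,3) — stop
  → r_3 = 1.5704
beam 4: φ=90°, α=285°
  cosα=0.2588 sinα=-0.9659 | (3,5) | tMaxX 1.2750 tMaxY 0.3727 | tΔX 3.8637 tΔY 1.0353
    t=0.3727 [y] (3,4)
    t=1.2750 [x] (4,4)
    t=1.4080 [y] (4,3)
    t=2.4433 [y] (4,2) — stop
  → r_4 = 2.4433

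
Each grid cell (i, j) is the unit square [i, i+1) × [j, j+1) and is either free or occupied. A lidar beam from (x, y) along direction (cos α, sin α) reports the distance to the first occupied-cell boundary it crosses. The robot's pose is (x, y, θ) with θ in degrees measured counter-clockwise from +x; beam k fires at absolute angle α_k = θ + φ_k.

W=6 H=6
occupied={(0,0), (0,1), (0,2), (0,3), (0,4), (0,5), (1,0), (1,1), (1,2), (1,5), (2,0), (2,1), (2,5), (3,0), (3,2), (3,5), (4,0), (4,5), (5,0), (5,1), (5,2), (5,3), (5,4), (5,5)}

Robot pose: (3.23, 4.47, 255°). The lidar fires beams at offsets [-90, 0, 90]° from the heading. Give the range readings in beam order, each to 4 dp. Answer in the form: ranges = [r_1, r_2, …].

beam 1: φ=-90°, α=165°
  dir = (cos 165°, sin 165°) = (-0.9659, 0.2588); from cell (3,4)
  next x-line at t=0.2381, next y-line at t=2.0478; Δt_x=1.0353, Δt_y=3.8637
    x: enter (2,4) at t=0.2381
    x: enter (1,4) at t=1.2734
    y: enter (1,5) at t=2.0478 ← occupied
  → r_1 = 2.0478
beam 2: φ=0°, α=255°
  dir = (cos 255°, sin 255°) = (-0.2588, -0.9659); from cell (3,4)
  next x-line at t=0.8887, next y-line at t=0.4866; Δt_x=3.8637, Δt_y=1.0353
    y: enter (3,3) at t=0.4866
    x: enter (2,3) at t=0.8887
    y: enter (2,2) at t=1.5219
    y: enter (2,1) at t=2.5571 ← occupied
  → r_2 = 2.5571
beam 3: φ=90°, α=345°
  dir = (cos 345°, sin 345°) = (0.9659, -0.2588); from cell (3,4)
  next x-line at t=0.7972, next y-line at t=1.8159; Δt_x=1.0353, Δt_y=3.8637
    x: enter (4,4) at t=0.7972
    y: enter (4,3) at t=1.8159
    x: enter (5,3) at t=1.8324 ← occupied
  → r_3 = 1.8324

ranges = [2.0478, 2.5571, 1.8324]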